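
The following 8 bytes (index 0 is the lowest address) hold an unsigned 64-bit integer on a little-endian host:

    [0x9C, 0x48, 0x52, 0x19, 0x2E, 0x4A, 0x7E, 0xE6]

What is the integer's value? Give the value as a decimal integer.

16608794037642741916

Little-endian: lowest address holds the least-significant byte.
Reassemble most-significant byte first: E6 7E 4A 2E 19 52 48 9C → 0xE67E4A2E1952489C.
0xE67E4A2E1952489C = 16608794037642741916.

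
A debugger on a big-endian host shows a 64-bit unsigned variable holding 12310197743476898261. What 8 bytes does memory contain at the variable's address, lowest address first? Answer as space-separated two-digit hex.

AA D6 9B A0 1E C1 79 D5

12310197743476898261 in hexadecimal, padded to 64 bits, is 0xAAD69BA01EC179D5.
Split into bytes (most-significant first): AA D6 9B A0 1E C1 79 D5.
Big-endian: lowest address holds the most-significant byte.
So the memory order matches the most-significant-first order: AA D6 9B A0 1E C1 79 D5.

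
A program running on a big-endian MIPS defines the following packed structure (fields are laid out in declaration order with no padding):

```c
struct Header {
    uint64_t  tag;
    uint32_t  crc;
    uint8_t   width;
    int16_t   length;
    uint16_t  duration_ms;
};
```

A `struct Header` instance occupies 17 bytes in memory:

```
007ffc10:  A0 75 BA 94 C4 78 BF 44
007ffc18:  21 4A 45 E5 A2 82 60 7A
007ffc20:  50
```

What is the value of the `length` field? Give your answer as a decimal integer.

`length` follows `tag` (8 B), `crc` (4 B), `width` (1 B), so it starts at offset 8 + 4 + 1 = 13 and occupies 2 bytes.
Bytes at offsets 13..14: 82 60.
In big-endian order the high byte comes first in memory.
The bytes are already most-significant first: 0x8260.
Top bit is set, so as a signed 16-bit value this is 0x8260 − 2^16 = -32160.

-32160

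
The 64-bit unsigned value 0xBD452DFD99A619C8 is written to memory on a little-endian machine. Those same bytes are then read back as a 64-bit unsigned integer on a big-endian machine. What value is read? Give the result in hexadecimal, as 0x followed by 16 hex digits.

Stored little-endian, the bytes at ascending addresses are C8 19 A6 99 FD 2D 45 BD.
Read back as big-endian, the last byte is least significant, giving 0xC819A699FD2D45BD.

0xC819A699FD2D45BD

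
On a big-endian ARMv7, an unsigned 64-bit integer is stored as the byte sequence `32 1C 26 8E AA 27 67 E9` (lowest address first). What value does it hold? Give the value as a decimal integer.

Big-endian stores the most-significant byte at the lowest address.
The bytes are already most-significant first: 0x321C268EAA2767E9.
0x321C268EAA2767E9 = 3610803395426215913.

3610803395426215913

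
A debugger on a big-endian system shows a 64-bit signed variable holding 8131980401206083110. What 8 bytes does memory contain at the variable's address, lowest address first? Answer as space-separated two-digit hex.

70 DA 99 16 FE 53 BE 26

8131980401206083110 in hexadecimal, padded to 64 bits, is 0x70DA9916FE53BE26.
Split into bytes (most-significant first): 70 DA 99 16 FE 53 BE 26.
Big-endian: lowest address holds the most-significant byte.
So the memory order matches the most-significant-first order: 70 DA 99 16 FE 53 BE 26.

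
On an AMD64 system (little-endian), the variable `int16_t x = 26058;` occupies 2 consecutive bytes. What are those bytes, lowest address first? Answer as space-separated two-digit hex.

26058 in hexadecimal, padded to 16 bits, is 0x65CA.
Split into bytes (most-significant first): 65 CA.
Little-endian stores the least-significant byte at the lowest address.
So at ascending addresses the bytes are CA 65.

CA 65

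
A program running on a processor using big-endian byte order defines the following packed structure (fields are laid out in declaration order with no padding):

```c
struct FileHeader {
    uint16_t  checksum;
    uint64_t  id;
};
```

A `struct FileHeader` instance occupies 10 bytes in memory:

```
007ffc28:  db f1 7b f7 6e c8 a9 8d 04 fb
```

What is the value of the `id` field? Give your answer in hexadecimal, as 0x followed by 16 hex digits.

`id` follows `checksum` (2 bytes), so it starts at byte offset 2 and occupies 8 bytes.
Bytes at offsets 2..9: 7B F7 6E C8 A9 8D 04 FB.
In big-endian order the high byte comes first in memory.
The bytes are already most-significant first: 0x7BF76EC8A98D04FB.

0x7BF76EC8A98D04FB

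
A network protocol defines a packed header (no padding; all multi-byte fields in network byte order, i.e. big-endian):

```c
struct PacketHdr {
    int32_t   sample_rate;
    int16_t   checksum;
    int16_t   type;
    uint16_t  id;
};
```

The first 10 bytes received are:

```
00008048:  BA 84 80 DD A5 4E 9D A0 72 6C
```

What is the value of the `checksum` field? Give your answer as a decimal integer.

`checksum` follows `sample_rate` (4 bytes), so it starts at byte offset 4 and occupies 2 bytes.
Bytes at offsets 4..5: A5 4E.
Big-endian stores the most-significant byte at the lowest address.
The bytes are already most-significant first: 0xA54E.
Top bit is set, so as a signed 16-bit value this is 0xA54E − 2^16 = -23218.

-23218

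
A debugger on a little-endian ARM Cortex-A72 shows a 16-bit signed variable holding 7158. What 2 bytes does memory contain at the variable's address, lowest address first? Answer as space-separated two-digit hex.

F6 1B

7158 in hexadecimal, padded to 16 bits, is 0x1BF6.
Split into bytes (most-significant first): 1B F6.
In little-endian order the low byte comes first in memory.
So at ascending addresses the bytes are F6 1B.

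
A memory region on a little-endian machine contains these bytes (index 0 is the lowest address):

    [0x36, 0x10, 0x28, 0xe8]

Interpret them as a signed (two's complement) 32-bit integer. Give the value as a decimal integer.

-400027594

Little-endian: lowest address holds the least-significant byte.
Reassemble most-significant byte first: E8 28 10 36 → 0xE8281036.
Top bit is set, so as a signed 32-bit value this is 0xE8281036 − 2^32 = -400027594.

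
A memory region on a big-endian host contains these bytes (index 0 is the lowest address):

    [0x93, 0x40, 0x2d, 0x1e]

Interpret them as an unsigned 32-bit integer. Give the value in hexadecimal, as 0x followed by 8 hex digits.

Big-endian stores the most-significant byte at the lowest address.
The bytes are already most-significant first: 0x93402D1E.

0x93402D1E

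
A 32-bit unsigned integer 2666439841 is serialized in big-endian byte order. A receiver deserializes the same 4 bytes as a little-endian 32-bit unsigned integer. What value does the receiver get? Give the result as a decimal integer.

2666439841 in 32-bit hexadecimal is 0x9EEEA4A1.
Stored big-endian, the bytes at ascending addresses are 9E EE A4 A1.
Read back as little-endian, the first byte is least significant, giving 0xA1A4EE9E.
0xA1A4EE9E = 2711940766.

2711940766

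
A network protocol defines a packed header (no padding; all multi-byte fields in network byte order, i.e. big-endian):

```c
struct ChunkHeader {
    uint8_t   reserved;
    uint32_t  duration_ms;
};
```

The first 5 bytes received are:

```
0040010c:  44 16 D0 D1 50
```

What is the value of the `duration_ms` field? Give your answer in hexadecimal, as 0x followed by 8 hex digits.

`duration_ms` follows `reserved` (1 byte), so it starts at byte offset 1 and occupies 4 bytes.
Bytes at offsets 1..4: 16 D0 D1 50.
Big-endian stores the most-significant byte at the lowest address.
The bytes are already most-significant first: 0x16D0D150.

0x16D0D150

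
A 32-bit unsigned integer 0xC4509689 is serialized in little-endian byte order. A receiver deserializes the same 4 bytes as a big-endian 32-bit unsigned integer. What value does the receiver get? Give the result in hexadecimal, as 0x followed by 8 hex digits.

0x899650C4

Stored little-endian, the bytes at ascending addresses are 89 96 50 C4.
Read back as big-endian, the last byte is least significant, giving 0x899650C4.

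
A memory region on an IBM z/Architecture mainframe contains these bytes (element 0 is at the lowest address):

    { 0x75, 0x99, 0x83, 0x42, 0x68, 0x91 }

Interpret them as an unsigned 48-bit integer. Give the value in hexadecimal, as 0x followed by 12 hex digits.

Big-endian: lowest address holds the most-significant byte.
The bytes are already most-significant first: 0x759983426891.

0x759983426891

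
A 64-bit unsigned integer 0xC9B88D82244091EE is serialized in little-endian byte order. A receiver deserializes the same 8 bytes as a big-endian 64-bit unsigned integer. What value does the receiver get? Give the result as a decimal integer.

Stored little-endian, the bytes at ascending addresses are EE 91 40 24 82 8D B8 C9.
Read back as big-endian, the last byte is least significant, giving 0xEE914024828DB8C9.
0xEE914024828DB8C9 = 17190591778203220169.

17190591778203220169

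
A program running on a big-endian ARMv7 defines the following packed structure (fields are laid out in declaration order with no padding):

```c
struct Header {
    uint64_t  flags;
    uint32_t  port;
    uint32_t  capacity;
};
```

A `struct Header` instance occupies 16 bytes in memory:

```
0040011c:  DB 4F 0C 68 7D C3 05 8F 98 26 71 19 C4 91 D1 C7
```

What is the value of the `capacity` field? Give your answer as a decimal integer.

3297890759

`capacity` follows `flags` (8 B), `port` (4 B), so it starts at offset 8 + 4 = 12 and occupies 4 bytes.
Bytes at offsets 12..15: C4 91 D1 C7.
Big-endian: lowest address holds the most-significant byte.
The bytes are already most-significant first: 0xC491D1C7.
0xC491D1C7 = 3297890759.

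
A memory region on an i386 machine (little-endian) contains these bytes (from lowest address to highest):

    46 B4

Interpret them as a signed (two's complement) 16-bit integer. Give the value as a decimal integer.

-19386

Little-endian stores the least-significant byte at the lowest address.
Reassemble most-significant byte first: B4 46 → 0xB446.
Top bit is set, so as a signed 16-bit value this is 0xB446 − 2^16 = -19386.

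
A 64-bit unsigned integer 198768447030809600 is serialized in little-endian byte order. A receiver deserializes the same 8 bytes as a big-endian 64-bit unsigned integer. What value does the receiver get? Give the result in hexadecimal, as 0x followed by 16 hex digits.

0x00D4D375D92AC202

198768447030809600 in 64-bit hexadecimal is 0x02C22AD975D3D400.
Stored little-endian, the bytes at ascending addresses are 00 D4 D3 75 D9 2A C2 02.
Read back as big-endian, the last byte is least significant, giving 0x00D4D375D92AC202.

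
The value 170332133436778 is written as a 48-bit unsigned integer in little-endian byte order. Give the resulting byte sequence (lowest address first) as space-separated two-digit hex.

170332133436778 in hexadecimal, padded to 48 bits, is 0x9AEA8A4EAD6A.
Split into bytes (most-significant first): 9A EA 8A 4E AD 6A.
In little-endian order the low byte comes first in memory.
So at ascending addresses the bytes are 6A AD 4E 8A EA 9A.

6A AD 4E 8A EA 9A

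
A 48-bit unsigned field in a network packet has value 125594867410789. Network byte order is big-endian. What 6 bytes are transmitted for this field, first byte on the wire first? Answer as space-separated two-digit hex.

125594867410789 in hexadecimal, padded to 48 bits, is 0x723A55752765.
Split into bytes (most-significant first): 72 3A 55 75 27 65.
Big-endian stores the most-significant byte at the lowest address.
So the memory order matches the most-significant-first order: 72 3A 55 75 27 65.

72 3A 55 75 27 65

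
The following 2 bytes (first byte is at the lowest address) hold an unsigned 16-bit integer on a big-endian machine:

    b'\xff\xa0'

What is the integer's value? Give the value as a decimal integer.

65440

Big-endian: lowest address holds the most-significant byte.
The bytes are already most-significant first: 0xFFA0.
0xFFA0 = 65440.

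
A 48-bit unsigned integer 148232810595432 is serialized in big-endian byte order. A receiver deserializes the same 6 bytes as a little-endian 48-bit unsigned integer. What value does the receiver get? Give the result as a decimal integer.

148232810595432 in 48-bit hexadecimal is 0x86D124050468.
Stored big-endian, the bytes at ascending addresses are 86 D1 24 05 04 68.
Read back as little-endian, the first byte is least significant, giving 0x68040524D186.
0x68040524D186 = 114366475456902.

114366475456902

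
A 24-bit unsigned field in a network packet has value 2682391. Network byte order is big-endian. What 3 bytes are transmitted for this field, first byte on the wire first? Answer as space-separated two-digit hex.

2682391 in hexadecimal, padded to 24 bits, is 0x28EE17.
Split into bytes (most-significant first): 28 EE 17.
Big-endian stores the most-significant byte at the lowest address.
So the memory order matches the most-significant-first order: 28 EE 17.

28 EE 17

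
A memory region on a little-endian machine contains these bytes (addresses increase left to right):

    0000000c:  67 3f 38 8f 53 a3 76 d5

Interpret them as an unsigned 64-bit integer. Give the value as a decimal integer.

15381661156610948967

In little-endian order the low byte comes first in memory.
Reassemble most-significant byte first: D5 76 A3 53 8F 38 3F 67 → 0xD576A3538F383F67.
0xD576A3538F383F67 = 15381661156610948967.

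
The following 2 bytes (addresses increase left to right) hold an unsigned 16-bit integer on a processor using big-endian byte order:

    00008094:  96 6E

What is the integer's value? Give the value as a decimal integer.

38510

Big-endian stores the most-significant byte at the lowest address.
The bytes are already most-significant first: 0x966E.
0x966E = 38510.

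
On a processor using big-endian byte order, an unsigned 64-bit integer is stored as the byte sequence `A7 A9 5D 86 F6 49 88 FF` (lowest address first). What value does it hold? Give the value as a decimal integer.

In big-endian order the high byte comes first in memory.
The bytes are already most-significant first: 0xA7A95D86F64988FF.
0xA7A95D86F64988FF = 12081290309637081343.

12081290309637081343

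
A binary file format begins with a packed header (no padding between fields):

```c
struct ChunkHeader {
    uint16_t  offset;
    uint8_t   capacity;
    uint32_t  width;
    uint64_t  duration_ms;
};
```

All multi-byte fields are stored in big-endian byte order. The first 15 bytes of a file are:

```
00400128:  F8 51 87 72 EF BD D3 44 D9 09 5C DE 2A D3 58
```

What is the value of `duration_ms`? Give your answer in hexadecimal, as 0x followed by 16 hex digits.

0x44D9095CDE2AD358

`duration_ms` follows `offset` (2 B), `capacity` (1 B), `width` (4 B), so it starts at offset 2 + 1 + 4 = 7 and occupies 8 bytes.
Bytes at offsets 7..14: 44 D9 09 5C DE 2A D3 58.
Big-endian: lowest address holds the most-significant byte.
The bytes are already most-significant first: 0x44D9095CDE2AD358.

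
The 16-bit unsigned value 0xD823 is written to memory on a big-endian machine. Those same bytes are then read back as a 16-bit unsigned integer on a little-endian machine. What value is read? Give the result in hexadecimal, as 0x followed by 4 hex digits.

Stored big-endian, the bytes at ascending addresses are D8 23.
Read back as little-endian, the first byte is least significant, giving 0x23D8.

0x23D8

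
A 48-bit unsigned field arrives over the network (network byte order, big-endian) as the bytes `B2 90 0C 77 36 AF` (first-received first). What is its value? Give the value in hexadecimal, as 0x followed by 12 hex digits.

0xB2900C7736AF

Big-endian: lowest address holds the most-significant byte.
The bytes are already most-significant first: 0xB2900C7736AF.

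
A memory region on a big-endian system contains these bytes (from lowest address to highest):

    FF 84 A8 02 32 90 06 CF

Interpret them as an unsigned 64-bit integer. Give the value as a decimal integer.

18412025903989130959

Big-endian stores the most-significant byte at the lowest address.
The bytes are already most-significant first: 0xFF84A802329006CF.
0xFF84A802329006CF = 18412025903989130959.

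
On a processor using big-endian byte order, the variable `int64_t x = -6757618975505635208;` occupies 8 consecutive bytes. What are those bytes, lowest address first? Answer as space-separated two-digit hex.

Two's complement of -6757618975505635208 in 64 bits: 6757618975505635208 = 0x5DC7E2A7A273D788; invert → 0xA2381D585D8C2877; add 1 → 0xA2381D585D8C2878.
Split into bytes (most-significant first): A2 38 1D 58 5D 8C 28 78.
In big-endian order the high byte comes first in memory.
So the memory order matches the most-significant-first order: A2 38 1D 58 5D 8C 28 78.

A2 38 1D 58 5D 8C 28 78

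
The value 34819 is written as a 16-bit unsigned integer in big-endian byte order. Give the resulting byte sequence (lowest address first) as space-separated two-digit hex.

88 03

34819 in hexadecimal, padded to 16 bits, is 0x8803.
Split into bytes (most-significant first): 88 03.
Big-endian stores the most-significant byte at the lowest address.
So the memory order matches the most-significant-first order: 88 03.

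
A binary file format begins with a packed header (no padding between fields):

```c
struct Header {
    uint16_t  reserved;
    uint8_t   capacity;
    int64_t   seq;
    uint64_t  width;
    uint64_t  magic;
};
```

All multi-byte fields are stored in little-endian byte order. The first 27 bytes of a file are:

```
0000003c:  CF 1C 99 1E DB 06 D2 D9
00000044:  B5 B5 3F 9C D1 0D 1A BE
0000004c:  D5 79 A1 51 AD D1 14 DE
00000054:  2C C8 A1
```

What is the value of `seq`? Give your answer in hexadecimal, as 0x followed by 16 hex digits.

`seq` follows `reserved` (2 B), `capacity` (1 B), so it starts at offset 2 + 1 = 3 and occupies 8 bytes.
Bytes at offsets 3..10: 1E DB 06 D2 D9 B5 B5 3F.
Little-endian stores the least-significant byte at the lowest address.
Reassemble most-significant byte first: 3F B5 B5 D9 D2 06 DB 1E → 0x3FB5B5D9D206DB1E.

0x3FB5B5D9D206DB1E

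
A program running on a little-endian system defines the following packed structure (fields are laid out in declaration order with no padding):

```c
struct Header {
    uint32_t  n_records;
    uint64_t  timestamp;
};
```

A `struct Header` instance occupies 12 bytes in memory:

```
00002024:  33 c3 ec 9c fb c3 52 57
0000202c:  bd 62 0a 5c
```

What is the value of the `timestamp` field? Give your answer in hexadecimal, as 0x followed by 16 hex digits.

`timestamp` follows `n_records` (4 bytes), so it starts at byte offset 4 and occupies 8 bytes.
Bytes at offsets 4..11: FB C3 52 57 BD 62 0A 5C.
Little-endian: lowest address holds the least-significant byte.
Reassemble most-significant byte first: 5C 0A 62 BD 57 52 C3 FB → 0x5C0A62BD5752C3FB.

0x5C0A62BD5752C3FB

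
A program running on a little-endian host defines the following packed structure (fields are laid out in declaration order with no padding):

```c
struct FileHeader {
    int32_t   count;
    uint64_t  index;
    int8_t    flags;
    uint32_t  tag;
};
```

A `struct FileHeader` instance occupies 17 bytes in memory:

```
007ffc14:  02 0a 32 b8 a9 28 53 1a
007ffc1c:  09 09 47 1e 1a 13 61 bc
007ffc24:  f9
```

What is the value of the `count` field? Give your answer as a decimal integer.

-1204680190

`count` is the first field, at byte offset 0, occupying 4 bytes.
Bytes at offsets 0..3: 02 0A 32 B8.
Little-endian stores the least-significant byte at the lowest address.
Reassemble most-significant byte first: B8 32 0A 02 → 0xB8320A02.
Top bit is set, so as a signed 32-bit value this is 0xB8320A02 − 2^32 = -1204680190.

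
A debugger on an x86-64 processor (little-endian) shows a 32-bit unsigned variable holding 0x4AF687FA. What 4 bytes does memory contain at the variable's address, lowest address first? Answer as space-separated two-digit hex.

Split into bytes (most-significant first): 4A F6 87 FA.
Little-endian: lowest address holds the least-significant byte.
So at ascending addresses the bytes are FA 87 F6 4A.

FA 87 F6 4A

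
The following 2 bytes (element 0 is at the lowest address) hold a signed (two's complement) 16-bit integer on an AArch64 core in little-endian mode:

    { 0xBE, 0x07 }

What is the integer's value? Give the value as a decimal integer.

1982

Little-endian: lowest address holds the least-significant byte.
Reassemble most-significant byte first: 07 BE → 0x07BE.
0x07BE = 1982.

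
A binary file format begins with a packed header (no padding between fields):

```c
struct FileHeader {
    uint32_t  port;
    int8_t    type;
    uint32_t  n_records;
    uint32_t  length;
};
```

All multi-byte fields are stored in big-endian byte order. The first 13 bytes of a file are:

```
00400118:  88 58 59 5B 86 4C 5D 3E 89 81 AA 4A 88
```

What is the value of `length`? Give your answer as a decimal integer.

2175421064

`length` follows `port` (4 B), `type` (1 B), `n_records` (4 B), so it starts at offset 4 + 1 + 4 = 9 and occupies 4 bytes.
Bytes at offsets 9..12: 81 AA 4A 88.
Big-endian stores the most-significant byte at the lowest address.
The bytes are already most-significant first: 0x81AA4A88.
0x81AA4A88 = 2175421064.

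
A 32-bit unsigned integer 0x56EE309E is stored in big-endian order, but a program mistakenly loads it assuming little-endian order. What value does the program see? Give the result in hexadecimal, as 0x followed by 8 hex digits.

Stored big-endian, the bytes at ascending addresses are 56 EE 30 9E.
Read back as little-endian, the first byte is least significant, giving 0x9E30EE56.

0x9E30EE56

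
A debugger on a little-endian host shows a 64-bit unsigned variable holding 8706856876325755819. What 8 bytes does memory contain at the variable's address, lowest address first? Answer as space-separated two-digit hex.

AB 5B 90 B7 32 F8 D4 78

8706856876325755819 in hexadecimal, padded to 64 bits, is 0x78D4F832B7905BAB.
Split into bytes (most-significant first): 78 D4 F8 32 B7 90 5B AB.
Little-endian: lowest address holds the least-significant byte.
So at ascending addresses the bytes are AB 5B 90 B7 32 F8 D4 78.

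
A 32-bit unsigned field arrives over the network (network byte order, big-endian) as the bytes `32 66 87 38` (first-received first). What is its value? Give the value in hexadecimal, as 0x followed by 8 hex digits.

0x32668738

In big-endian order the high byte comes first in memory.
The bytes are already most-significant first: 0x32668738.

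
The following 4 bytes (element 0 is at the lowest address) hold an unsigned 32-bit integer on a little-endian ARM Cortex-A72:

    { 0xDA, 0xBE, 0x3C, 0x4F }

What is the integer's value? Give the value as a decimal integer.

Little-endian stores the least-significant byte at the lowest address.
Reassemble most-significant byte first: 4F 3C BE DA → 0x4F3CBEDA.
0x4F3CBEDA = 1329381082.

1329381082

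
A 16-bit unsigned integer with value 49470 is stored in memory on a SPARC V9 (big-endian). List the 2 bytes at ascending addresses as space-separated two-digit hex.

49470 in hexadecimal, padded to 16 bits, is 0xC13E.
Split into bytes (most-significant first): C1 3E.
Big-endian stores the most-significant byte at the lowest address.
So the memory order matches the most-significant-first order: C1 3E.

C1 3E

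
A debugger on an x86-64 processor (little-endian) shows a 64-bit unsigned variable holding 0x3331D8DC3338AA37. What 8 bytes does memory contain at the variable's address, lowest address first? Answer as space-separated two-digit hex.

Split into bytes (most-significant first): 33 31 D8 DC 33 38 AA 37.
Little-endian: lowest address holds the least-significant byte.
So at ascending addresses the bytes are 37 AA 38 33 DC D8 31 33.

37 AA 38 33 DC D8 31 33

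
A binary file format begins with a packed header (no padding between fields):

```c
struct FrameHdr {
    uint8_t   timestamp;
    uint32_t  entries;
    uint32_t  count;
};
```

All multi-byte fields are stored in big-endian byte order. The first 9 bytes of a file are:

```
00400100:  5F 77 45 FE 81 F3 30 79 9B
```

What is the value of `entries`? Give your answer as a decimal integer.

2001075841

`entries` follows `timestamp` (1 byte), so it starts at byte offset 1 and occupies 4 bytes.
Bytes at offsets 1..4: 77 45 FE 81.
Big-endian: lowest address holds the most-significant byte.
The bytes are already most-significant first: 0x7745FE81.
0x7745FE81 = 2001075841.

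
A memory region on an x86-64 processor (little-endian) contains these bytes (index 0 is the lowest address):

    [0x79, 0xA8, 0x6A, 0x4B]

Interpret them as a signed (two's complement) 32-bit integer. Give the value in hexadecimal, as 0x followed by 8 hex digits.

In little-endian order the low byte comes first in memory.
Reassemble most-significant byte first: 4B 6A A8 79 → 0x4B6AA879.

0x4B6AA879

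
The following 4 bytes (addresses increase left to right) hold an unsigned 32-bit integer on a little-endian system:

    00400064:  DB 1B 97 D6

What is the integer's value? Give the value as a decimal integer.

3600227291

Little-endian: lowest address holds the least-significant byte.
Reassemble most-significant byte first: D6 97 1B DB → 0xD6971BDB.
0xD6971BDB = 3600227291.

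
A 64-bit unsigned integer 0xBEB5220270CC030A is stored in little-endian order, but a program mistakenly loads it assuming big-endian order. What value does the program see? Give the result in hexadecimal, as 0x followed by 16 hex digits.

0x0A03CC700222B5BE

Stored little-endian, the bytes at ascending addresses are 0A 03 CC 70 02 22 B5 BE.
Read back as big-endian, the last byte is least significant, giving 0x0A03CC700222B5BE.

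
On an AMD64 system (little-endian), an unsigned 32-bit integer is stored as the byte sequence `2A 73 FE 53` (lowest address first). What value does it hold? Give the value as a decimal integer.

1409184554

Little-endian stores the least-significant byte at the lowest address.
Reassemble most-significant byte first: 53 FE 73 2A → 0x53FE732A.
0x53FE732A = 1409184554.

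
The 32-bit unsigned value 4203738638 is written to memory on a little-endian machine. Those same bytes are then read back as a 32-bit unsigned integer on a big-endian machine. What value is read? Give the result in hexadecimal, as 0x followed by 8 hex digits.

0x0EF68FFA

4203738638 in 32-bit hexadecimal is 0xFA8FF60E.
Stored little-endian, the bytes at ascending addresses are 0E F6 8F FA.
Read back as big-endian, the last byte is least significant, giving 0x0EF68FFA.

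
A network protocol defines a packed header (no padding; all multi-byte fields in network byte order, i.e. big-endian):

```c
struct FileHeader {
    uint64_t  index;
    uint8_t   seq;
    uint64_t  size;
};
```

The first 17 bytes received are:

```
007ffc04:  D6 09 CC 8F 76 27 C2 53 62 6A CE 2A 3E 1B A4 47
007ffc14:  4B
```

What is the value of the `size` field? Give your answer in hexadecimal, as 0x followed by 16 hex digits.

0x6ACE2A3E1BA4474B

`size` follows `index` (8 B), `seq` (1 B), so it starts at offset 8 + 1 = 9 and occupies 8 bytes.
Bytes at offsets 9..16: 6A CE 2A 3E 1B A4 47 4B.
In big-endian order the high byte comes first in memory.
The bytes are already most-significant first: 0x6ACE2A3E1BA4474B.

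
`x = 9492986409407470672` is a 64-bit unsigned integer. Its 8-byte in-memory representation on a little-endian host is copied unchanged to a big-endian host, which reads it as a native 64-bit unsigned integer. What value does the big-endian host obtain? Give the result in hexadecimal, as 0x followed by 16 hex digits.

9492986409407470672 in 64-bit hexadecimal is 0x83BDDCD7E657DC50.
Stored little-endian, the bytes at ascending addresses are 50 DC 57 E6 D7 DC BD 83.
Read back as big-endian, the last byte is least significant, giving 0x50DC57E6D7DCBD83.

0x50DC57E6D7DCBD83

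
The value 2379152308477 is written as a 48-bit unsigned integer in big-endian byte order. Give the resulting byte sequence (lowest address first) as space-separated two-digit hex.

02 29 F0 87 38 FD

2379152308477 in hexadecimal, padded to 48 bits, is 0x0229F08738FD.
Split into bytes (most-significant first): 02 29 F0 87 38 FD.
In big-endian order the high byte comes first in memory.
So the memory order matches the most-significant-first order: 02 29 F0 87 38 FD.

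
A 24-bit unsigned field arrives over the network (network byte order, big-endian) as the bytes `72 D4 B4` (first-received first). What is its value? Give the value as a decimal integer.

In big-endian order the high byte comes first in memory.
The bytes are already most-significant first: 0x72D4B4.
0x72D4B4 = 7525556.

7525556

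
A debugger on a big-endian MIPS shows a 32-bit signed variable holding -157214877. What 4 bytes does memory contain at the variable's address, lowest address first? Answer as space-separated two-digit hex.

Two's complement of -157214877 in 32 bits: 157214877 = 0x095EE89D; invert → 0xF6A11762; add 1 → 0xF6A11763.
Split into bytes (most-significant first): F6 A1 17 63.
In big-endian order the high byte comes first in memory.
So the memory order matches the most-significant-first order: F6 A1 17 63.

F6 A1 17 63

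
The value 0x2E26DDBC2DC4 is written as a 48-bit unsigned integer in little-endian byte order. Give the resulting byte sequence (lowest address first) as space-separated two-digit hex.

Split into bytes (most-significant first): 2E 26 DD BC 2D C4.
Little-endian stores the least-significant byte at the lowest address.
So at ascending addresses the bytes are C4 2D BC DD 26 2E.

C4 2D BC DD 26 2E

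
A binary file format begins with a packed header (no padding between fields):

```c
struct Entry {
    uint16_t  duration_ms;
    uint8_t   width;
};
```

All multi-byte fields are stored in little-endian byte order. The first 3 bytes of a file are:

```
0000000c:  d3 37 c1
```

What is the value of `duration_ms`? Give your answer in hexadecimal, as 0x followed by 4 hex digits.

`duration_ms` is the first field, at byte offset 0, occupying 2 bytes.
Bytes at offsets 0..1: D3 37.
Little-endian: lowest address holds the least-significant byte.
Reassemble most-significant byte first: 37 D3 → 0x37D3.

0x37D3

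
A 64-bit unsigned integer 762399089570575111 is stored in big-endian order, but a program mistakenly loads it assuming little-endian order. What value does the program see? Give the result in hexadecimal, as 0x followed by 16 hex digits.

762399089570575111 in 64-bit hexadecimal is 0x0A9495EEBEEF7307.
Stored big-endian, the bytes at ascending addresses are 0A 94 95 EE BE EF 73 07.
Read back as little-endian, the first byte is least significant, giving 0x0773EFBEEE95940A.

0x0773EFBEEE95940A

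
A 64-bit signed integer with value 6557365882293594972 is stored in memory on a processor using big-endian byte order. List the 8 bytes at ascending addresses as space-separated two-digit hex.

6557365882293594972 in hexadecimal, padded to 64 bits, is 0x5B0071870C602B5C.
Split into bytes (most-significant first): 5B 00 71 87 0C 60 2B 5C.
Big-endian: lowest address holds the most-significant byte.
So the memory order matches the most-significant-first order: 5B 00 71 87 0C 60 2B 5C.

5B 00 71 87 0C 60 2B 5C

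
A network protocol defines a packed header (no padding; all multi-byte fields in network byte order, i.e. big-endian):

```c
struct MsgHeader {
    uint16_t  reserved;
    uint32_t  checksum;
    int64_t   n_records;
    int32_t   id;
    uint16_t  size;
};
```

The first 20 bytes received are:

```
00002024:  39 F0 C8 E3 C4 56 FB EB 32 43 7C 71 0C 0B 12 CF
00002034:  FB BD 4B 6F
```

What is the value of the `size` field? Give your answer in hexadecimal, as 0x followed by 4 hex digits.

0x4B6F

`size` follows `reserved` (2 B), `checksum` (4 B), `n_records` (8 B), `id` (4 B), so it starts at offset 2 + 4 + 8 + 4 = 18 and occupies 2 bytes.
Bytes at offsets 18..19: 4B 6F.
In big-endian order the high byte comes first in memory.
The bytes are already most-significant first: 0x4B6F.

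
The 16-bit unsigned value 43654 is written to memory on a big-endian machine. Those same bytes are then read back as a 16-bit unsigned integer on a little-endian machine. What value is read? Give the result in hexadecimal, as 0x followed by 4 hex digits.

0x86AA

43654 in 16-bit hexadecimal is 0xAA86.
Stored big-endian, the bytes at ascending addresses are AA 86.
Read back as little-endian, the first byte is least significant, giving 0x86AA.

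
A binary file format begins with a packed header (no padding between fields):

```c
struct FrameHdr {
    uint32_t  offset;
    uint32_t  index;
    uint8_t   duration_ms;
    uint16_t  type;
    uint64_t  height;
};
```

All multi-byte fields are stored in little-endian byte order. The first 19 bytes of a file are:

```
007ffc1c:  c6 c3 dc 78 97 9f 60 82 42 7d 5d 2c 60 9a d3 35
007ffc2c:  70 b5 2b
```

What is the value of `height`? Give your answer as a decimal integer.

3149546890901217324

`height` follows `offset` (4 B), `index` (4 B), `duration_ms` (1 B), `type` (2 B), so it starts at offset 4 + 4 + 1 + 2 = 11 and occupies 8 bytes.
Bytes at offsets 11..18: 2C 60 9A D3 35 70 B5 2B.
In little-endian order the low byte comes first in memory.
Reassemble most-significant byte first: 2B B5 70 35 D3 9A 60 2C → 0x2BB57035D39A602C.
0x2BB57035D39A602C = 3149546890901217324.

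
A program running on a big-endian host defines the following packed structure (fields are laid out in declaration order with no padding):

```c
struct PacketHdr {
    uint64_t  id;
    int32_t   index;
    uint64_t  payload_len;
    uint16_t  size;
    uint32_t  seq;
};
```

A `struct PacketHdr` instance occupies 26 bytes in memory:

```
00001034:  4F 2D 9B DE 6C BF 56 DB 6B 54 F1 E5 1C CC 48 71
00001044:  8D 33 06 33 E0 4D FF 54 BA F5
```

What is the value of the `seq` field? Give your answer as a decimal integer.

4283742965

`seq` follows `id` (8 B), `index` (4 B), `payload_len` (8 B), `size` (2 B), so it starts at offset 8 + 4 + 8 + 2 = 22 and occupies 4 bytes.
Bytes at offsets 22..25: FF 54 BA F5.
Big-endian: lowest address holds the most-significant byte.
The bytes are already most-significant first: 0xFF54BAF5.
0xFF54BAF5 = 4283742965.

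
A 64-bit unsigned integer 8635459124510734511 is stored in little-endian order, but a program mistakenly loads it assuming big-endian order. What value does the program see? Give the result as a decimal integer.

8635459124510734511 in 64-bit hexadecimal is 0x77D7505234DE38AF.
Stored little-endian, the bytes at ascending addresses are AF 38 DE 34 52 50 D7 77.
Read back as big-endian, the last byte is least significant, giving 0xAF38DE345250D777.
0xAF38DE345250D777 = 12626085871633880951.

12626085871633880951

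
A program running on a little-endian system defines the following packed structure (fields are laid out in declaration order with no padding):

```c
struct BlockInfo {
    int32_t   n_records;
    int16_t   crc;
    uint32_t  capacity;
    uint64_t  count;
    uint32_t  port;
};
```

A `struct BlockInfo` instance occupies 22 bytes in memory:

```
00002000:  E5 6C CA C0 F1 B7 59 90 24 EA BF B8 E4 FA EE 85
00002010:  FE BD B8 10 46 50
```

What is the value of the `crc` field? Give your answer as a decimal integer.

`crc` follows `n_records` (4 bytes), so it starts at byte offset 4 and occupies 2 bytes.
Bytes at offsets 4..5: F1 B7.
Little-endian: lowest address holds the least-significant byte.
Reassemble most-significant byte first: B7 F1 → 0xB7F1.
Top bit is set, so as a signed 16-bit value this is 0xB7F1 − 2^16 = -18447.

-18447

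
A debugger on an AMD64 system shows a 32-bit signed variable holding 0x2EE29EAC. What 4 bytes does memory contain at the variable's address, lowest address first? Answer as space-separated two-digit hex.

AC 9E E2 2E

Split into bytes (most-significant first): 2E E2 9E AC.
In little-endian order the low byte comes first in memory.
So at ascending addresses the bytes are AC 9E E2 2E.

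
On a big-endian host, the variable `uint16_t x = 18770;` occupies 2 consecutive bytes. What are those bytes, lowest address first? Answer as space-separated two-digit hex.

49 52

18770 in hexadecimal, padded to 16 bits, is 0x4952.
Split into bytes (most-significant first): 49 52.
In big-endian order the high byte comes first in memory.
So the memory order matches the most-significant-first order: 49 52.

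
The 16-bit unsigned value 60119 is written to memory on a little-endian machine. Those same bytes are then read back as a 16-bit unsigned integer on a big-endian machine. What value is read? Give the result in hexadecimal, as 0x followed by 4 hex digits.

0xD7EA

60119 in 16-bit hexadecimal is 0xEAD7.
Stored little-endian, the bytes at ascending addresses are D7 EA.
Read back as big-endian, the last byte is least significant, giving 0xD7EA.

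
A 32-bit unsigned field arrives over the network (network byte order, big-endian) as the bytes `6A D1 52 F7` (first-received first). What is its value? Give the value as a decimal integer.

1792103159

Big-endian stores the most-significant byte at the lowest address.
The bytes are already most-significant first: 0x6AD152F7.
0x6AD152F7 = 1792103159.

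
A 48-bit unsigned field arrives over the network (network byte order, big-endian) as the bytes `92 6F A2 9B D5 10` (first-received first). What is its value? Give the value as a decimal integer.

161008167146768

In big-endian order the high byte comes first in memory.
The bytes are already most-significant first: 0x926FA29BD510.
0x926FA29BD510 = 161008167146768.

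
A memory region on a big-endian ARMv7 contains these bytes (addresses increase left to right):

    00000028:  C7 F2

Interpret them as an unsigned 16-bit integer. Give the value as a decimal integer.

51186

Big-endian: lowest address holds the most-significant byte.
The bytes are already most-significant first: 0xC7F2.
0xC7F2 = 51186.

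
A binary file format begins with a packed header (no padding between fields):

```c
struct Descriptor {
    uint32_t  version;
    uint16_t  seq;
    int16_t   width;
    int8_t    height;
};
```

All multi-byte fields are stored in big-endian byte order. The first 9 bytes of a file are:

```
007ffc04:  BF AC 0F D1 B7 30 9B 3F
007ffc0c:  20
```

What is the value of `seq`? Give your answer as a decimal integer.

`seq` follows `version` (4 bytes), so it starts at byte offset 4 and occupies 2 bytes.
Bytes at offsets 4..5: B7 30.
In big-endian order the high byte comes first in memory.
The bytes are already most-significant first: 0xB730.
0xB730 = 46896.

46896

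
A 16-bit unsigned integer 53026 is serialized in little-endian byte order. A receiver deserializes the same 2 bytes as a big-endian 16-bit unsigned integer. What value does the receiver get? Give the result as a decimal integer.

53026 in 16-bit hexadecimal is 0xCF22.
Stored little-endian, the bytes at ascending addresses are 22 CF.
Read back as big-endian, the last byte is least significant, giving 0x22CF.
0x22CF = 8911.

8911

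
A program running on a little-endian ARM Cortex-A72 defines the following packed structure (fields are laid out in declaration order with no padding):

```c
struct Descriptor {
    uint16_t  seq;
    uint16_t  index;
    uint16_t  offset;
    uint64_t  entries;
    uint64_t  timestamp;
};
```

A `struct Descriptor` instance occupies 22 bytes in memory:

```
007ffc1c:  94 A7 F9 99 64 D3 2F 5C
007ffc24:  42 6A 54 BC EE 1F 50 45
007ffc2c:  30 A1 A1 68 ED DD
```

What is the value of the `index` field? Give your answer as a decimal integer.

`index` follows `seq` (2 bytes), so it starts at byte offset 2 and occupies 2 bytes.
Bytes at offsets 2..3: F9 99.
In little-endian order the low byte comes first in memory.
Reassemble most-significant byte first: 99 F9 → 0x99F9.
0x99F9 = 39417.

39417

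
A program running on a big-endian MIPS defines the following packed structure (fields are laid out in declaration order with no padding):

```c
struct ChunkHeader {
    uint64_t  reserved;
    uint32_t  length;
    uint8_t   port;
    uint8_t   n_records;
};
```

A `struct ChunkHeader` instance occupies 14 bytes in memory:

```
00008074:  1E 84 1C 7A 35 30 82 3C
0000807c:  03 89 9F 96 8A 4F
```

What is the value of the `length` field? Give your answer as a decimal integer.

59350934

`length` follows `reserved` (8 bytes), so it starts at byte offset 8 and occupies 4 bytes.
Bytes at offsets 8..11: 03 89 9F 96.
Big-endian stores the most-significant byte at the lowest address.
The bytes are already most-significant first: 0x03899F96.
0x03899F96 = 59350934.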